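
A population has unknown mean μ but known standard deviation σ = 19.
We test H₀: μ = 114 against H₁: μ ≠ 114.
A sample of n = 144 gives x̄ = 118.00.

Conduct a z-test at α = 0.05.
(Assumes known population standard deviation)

Answer: z = 2.5264, reject H₀

Derivation:
Standard error: SE = σ/√n = 19/√144 = 1.5833
z-statistic: z = (x̄ - μ₀)/SE = (118.00 - 114)/1.5833 = 2.5264
Critical value: ±1.960
p-value = 0.0115
Decision: reject H₀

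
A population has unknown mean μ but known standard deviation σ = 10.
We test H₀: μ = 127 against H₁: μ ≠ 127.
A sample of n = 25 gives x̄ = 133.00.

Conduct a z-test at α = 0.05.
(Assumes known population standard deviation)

Answer: z = 3.0000, reject H₀

Derivation:
Standard error: SE = σ/√n = 10/√25 = 2.0000
z-statistic: z = (x̄ - μ₀)/SE = (133.00 - 127)/2.0000 = 3.0000
Critical value: ±1.960
p-value = 0.0027
Decision: reject H₀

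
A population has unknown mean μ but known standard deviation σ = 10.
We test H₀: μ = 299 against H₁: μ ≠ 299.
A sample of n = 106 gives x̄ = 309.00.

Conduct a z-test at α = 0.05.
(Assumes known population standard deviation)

Standard error: SE = σ/√n = 10/√106 = 0.9713
z-statistic: z = (x̄ - μ₀)/SE = (309.00 - 299)/0.9713 = 10.2955
Critical value: ±1.960
p-value < 0.0001
Decision: reject H₀

Answer: z = 10.2955, reject H₀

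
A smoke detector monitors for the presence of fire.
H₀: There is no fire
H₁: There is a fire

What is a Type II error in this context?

A Type I error (probability α) occurs when we reject a true H₀.
A Type II error (probability β) occurs when we fail to reject a false H₀.

Answer: The alarm fails to sound when there actually is a fire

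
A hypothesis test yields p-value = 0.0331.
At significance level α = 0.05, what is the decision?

Answer: reject H₀

Derivation:
Compare p-value to α:
0.0331 < 0.05
Decision: reject H₀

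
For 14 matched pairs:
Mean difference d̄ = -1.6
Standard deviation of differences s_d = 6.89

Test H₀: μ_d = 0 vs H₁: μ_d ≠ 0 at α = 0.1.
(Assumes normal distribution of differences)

Answer: t = -0.8689, fail to reject H₀

Derivation:
df = n - 1 = 13
SE = s_d/√n = 6.89/√14 = 1.8414
t = d̄/SE = -1.6/1.8414 = -0.8689
Critical value: t_{0.05,13} = ±1.771
p-value ≈ 0.4007
Decision: fail to reject H₀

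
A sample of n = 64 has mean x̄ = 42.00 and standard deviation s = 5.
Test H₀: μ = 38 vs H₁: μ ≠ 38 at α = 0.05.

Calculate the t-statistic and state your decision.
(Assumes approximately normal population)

df = n - 1 = 63
SE = s/√n = 5/√64 = 0.6250
t = (x̄ - μ₀)/SE = (42.00 - 38)/0.6250 = 6.4000
Critical value: t_{0.025,63} = ±1.998
p-value < 0.0001
Decision: reject H₀

Answer: t = 6.4000, reject H₀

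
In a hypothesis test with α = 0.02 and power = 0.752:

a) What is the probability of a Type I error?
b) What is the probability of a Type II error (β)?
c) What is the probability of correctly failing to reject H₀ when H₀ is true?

a) Type I error probability = α = 0.02
b) Power = P(reject H₀ | H₁ true) = 1 - β = 0.752, so Type II error probability = β = 1 - Power = 0.248
c) P(fail to reject H₀ | H₀ true) = 1 - α = 0.98

Answer: a) 0.02, b) 0.248, c) 0.98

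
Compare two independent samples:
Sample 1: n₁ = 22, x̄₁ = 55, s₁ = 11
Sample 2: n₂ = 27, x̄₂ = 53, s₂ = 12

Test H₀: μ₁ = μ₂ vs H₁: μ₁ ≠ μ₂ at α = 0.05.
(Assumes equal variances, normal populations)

Answer: t = 0.6022, fail to reject H₀

Derivation:
Pooled variance: s²_p = [21×11² + 26×12²]/(47) = 133.7234
s_p = 11.5639
SE = s_p×√(1/n₁ + 1/n₂) = 11.5639×√(1/22 + 1/27) = 3.3213
t = (x̄₁ - x̄₂)/SE = (55 - 53)/3.3213 = 0.6022
df = 47, t-critical = ±2.012
Decision: fail to reject H₀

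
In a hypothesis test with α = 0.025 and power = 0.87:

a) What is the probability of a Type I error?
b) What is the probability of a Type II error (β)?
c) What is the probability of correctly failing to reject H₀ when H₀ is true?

Answer: a) 0.025, b) 0.13, c) 0.975

Derivation:
a) Type I error probability = α = 0.025
b) Power = P(reject H₀ | H₁ true) = 1 - β = 0.87, so Type II error probability = β = 1 - Power = 0.13
c) P(fail to reject H₀ | H₀ true) = 1 - α = 0.975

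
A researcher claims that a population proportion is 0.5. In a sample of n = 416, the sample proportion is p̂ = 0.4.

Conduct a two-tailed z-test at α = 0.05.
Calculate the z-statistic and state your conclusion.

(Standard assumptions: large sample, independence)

H₀: p = 0.5, H₁: p ≠ 0.5
Standard error: SE = √(p₀(1-p₀)/n) = √(0.5×0.5/416) = 0.024515
z-statistic: z = (p̂ - p₀)/SE = (0.4 - 0.5)/0.024515 = -4.0791
Critical value: z_0.025 = ±1.960
p-value < 0.0001
Decision: reject H₀ at α = 0.05

Answer: z = -4.0791, reject H₀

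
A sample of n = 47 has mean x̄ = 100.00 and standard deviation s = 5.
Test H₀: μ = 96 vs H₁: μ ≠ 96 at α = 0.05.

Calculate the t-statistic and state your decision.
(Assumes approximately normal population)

Answer: t = 5.4847, reject H₀

Derivation:
df = n - 1 = 46
SE = s/√n = 5/√47 = 0.7293
t = (x̄ - μ₀)/SE = (100.00 - 96)/0.7293 = 5.4847
Critical value: t_{0.025,46} = ±2.013
p-value < 0.0001
Decision: reject H₀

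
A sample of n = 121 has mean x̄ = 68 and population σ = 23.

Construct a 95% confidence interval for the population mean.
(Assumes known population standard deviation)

Answer: (63.9018, 72.0982)

Derivation:
Confidence level: 95%, α = 0.05
z_0.025 = 1.960
SE = σ/√n = 23/√121 = 2.0909
Margin of error = 1.960 × 2.0909 = 4.0982
CI: x̄ ± margin = 68 ± 4.0982
CI: (63.9018, 72.0982)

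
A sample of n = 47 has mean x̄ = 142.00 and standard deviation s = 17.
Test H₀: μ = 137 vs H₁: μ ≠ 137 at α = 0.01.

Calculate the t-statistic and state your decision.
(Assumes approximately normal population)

df = n - 1 = 46
SE = s/√n = 17/√47 = 2.4797
t = (x̄ - μ₀)/SE = (142.00 - 137)/2.4797 = 2.0164
Critical value: t_{0.005,46} = ±2.687
p-value ≈ 0.0496
Decision: fail to reject H₀

Answer: t = 2.0164, fail to reject H₀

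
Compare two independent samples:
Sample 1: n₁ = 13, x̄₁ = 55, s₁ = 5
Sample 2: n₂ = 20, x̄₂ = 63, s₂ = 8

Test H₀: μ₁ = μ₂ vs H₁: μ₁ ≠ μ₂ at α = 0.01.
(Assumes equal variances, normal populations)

Pooled variance: s²_p = [12×5² + 19×8²]/(31) = 48.9032
s_p = 6.9931
SE = s_p×√(1/n₁ + 1/n₂) = 6.9931×√(1/13 + 1/20) = 2.4914
t = (x̄₁ - x̄₂)/SE = (55 - 63)/2.4914 = -3.2110
df = 31, t-critical = ±2.744
Decision: reject H₀

Answer: t = -3.2110, reject H₀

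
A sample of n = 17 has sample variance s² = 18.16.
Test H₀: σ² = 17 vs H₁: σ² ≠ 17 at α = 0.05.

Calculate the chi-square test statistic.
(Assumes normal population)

Answer: χ² = 17.0918, fail to reject H₀

Derivation:
df = n - 1 = 16
χ² = (n-1)s²/σ₀² = 16×18.16/17 = 17.0918
Critical values: χ²_{0.975,16} = 6.908, χ²_{0.025,16} = 28.845
Rejection region: χ² < 6.908 or χ² > 28.845
Decision: fail to reject H₀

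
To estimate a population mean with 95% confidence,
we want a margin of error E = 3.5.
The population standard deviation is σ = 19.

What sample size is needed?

z_0.025 = 1.960
n = (z×σ/E)² = (1.960×19/3.5)²
n = 113.2096
Round up: n = 114

Answer: n = 114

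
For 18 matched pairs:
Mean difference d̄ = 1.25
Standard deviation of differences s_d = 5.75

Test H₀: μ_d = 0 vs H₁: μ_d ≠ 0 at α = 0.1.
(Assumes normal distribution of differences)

Answer: t = 0.9223, fail to reject H₀

Derivation:
df = n - 1 = 17
SE = s_d/√n = 5.75/√18 = 1.3553
t = d̄/SE = 1.25/1.3553 = 0.9223
Critical value: t_{0.05,17} = ±1.740
p-value ≈ 0.3693
Decision: fail to reject H₀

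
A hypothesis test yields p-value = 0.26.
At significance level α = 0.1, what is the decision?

Compare p-value to α:
0.26 ≥ 0.1
Decision: fail to reject H₀

Answer: fail to reject H₀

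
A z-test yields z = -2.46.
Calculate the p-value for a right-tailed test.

For z = -2.46:
p = P(Z > -2.46) = 1 - Φ(-2.46) = 0.9931

Answer: p-value ≈ 0.9931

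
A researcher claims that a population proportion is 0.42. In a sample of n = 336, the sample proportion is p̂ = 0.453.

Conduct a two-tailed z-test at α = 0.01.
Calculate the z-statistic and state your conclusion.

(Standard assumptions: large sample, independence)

Answer: z = 1.2256, fail to reject H₀

Derivation:
H₀: p = 0.42, H₁: p ≠ 0.42
Standard error: SE = √(p₀(1-p₀)/n) = √(0.42×0.58/336) = 0.026926
z-statistic: z = (p̂ - p₀)/SE = (0.453 - 0.42)/0.026926 = 1.2256
Critical value: z_0.005 = ±2.576
p-value = 0.2203
Decision: fail to reject H₀ at α = 0.01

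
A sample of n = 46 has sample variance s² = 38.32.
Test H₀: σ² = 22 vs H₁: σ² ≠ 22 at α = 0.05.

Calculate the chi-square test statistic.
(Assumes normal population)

df = n - 1 = 45
χ² = (n-1)s²/σ₀² = 45×38.32/22 = 78.3818
Critical values: χ²_{0.975,45} = 28.366, χ²_{0.025,45} = 65.410
Rejection region: χ² < 28.366 or χ² > 65.410
Decision: reject H₀

Answer: χ² = 78.3818, reject H₀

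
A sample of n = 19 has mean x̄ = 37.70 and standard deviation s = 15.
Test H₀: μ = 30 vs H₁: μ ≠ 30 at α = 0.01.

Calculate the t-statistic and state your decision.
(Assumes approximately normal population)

Answer: t = 2.2376, fail to reject H₀

Derivation:
df = n - 1 = 18
SE = s/√n = 15/√19 = 3.4412
t = (x̄ - μ₀)/SE = (37.70 - 30)/3.4412 = 2.2376
Critical value: t_{0.005,18} = ±2.878
p-value ≈ 0.0381
Decision: fail to reject H₀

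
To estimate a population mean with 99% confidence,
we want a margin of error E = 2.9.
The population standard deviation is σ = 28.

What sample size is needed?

z_0.005 = 2.576
n = (z×σ/E)² = (2.576×28/2.9)²
n = 618.6027
Round up: n = 619

Answer: n = 619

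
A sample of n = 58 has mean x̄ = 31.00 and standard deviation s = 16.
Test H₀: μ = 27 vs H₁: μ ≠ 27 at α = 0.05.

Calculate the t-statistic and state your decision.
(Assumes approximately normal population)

Answer: t = 1.9039, fail to reject H₀

Derivation:
df = n - 1 = 57
SE = s/√n = 16/√58 = 2.1009
t = (x̄ - μ₀)/SE = (31.00 - 27)/2.1009 = 1.9039
Critical value: t_{0.025,57} = ±2.002
p-value ≈ 0.0620
Decision: fail to reject H₀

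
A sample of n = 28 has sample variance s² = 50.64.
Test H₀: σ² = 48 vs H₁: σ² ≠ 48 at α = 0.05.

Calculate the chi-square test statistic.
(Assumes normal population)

df = n - 1 = 27
χ² = (n-1)s²/σ₀² = 27×50.64/48 = 28.4850
Critical values: χ²_{0.975,27} = 14.573, χ²_{0.025,27} = 43.195
Rejection region: χ² < 14.573 or χ² > 43.195
Decision: fail to reject H₀

Answer: χ² = 28.4850, fail to reject H₀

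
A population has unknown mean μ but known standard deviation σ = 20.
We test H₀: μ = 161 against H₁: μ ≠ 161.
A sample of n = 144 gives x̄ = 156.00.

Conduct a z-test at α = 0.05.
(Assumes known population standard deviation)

Answer: z = -2.9999, reject H₀

Derivation:
Standard error: SE = σ/√n = 20/√144 = 1.6667
z-statistic: z = (x̄ - μ₀)/SE = (156.00 - 161)/1.6667 = -2.9999
Critical value: ±1.960
p-value = 0.0027
Decision: reject H₀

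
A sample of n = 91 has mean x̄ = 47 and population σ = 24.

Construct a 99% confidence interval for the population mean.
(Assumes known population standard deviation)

Answer: (40.5190, 53.4810)

Derivation:
Confidence level: 99%, α = 0.01
z_0.005 = 2.576
SE = σ/√n = 24/√91 = 2.5159
Margin of error = 2.576 × 2.5159 = 6.4810
CI: x̄ ± margin = 47 ± 6.4810
CI: (40.5190, 53.4810)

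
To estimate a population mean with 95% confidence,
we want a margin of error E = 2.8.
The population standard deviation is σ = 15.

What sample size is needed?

Answer: n = 111

Derivation:
z_0.025 = 1.960
n = (z×σ/E)² = (1.960×15/2.8)²
n = 110.2500
Round up: n = 111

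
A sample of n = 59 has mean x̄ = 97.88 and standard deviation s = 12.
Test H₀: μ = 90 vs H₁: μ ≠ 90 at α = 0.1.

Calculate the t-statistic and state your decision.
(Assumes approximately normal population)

Answer: t = 5.0438, reject H₀

Derivation:
df = n - 1 = 58
SE = s/√n = 12/√59 = 1.5623
t = (x̄ - μ₀)/SE = (97.88 - 90)/1.5623 = 5.0438
Critical value: t_{0.05,58} = ±1.672
p-value < 0.0001
Decision: reject H₀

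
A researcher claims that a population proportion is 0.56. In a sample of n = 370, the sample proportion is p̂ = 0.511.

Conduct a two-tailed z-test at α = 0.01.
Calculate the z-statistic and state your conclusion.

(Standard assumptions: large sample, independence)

H₀: p = 0.56, H₁: p ≠ 0.56
Standard error: SE = √(p₀(1-p₀)/n) = √(0.56×0.44/370) = 0.025806
z-statistic: z = (p̂ - p₀)/SE = (0.511 - 0.56)/0.025806 = -1.8988
Critical value: z_0.005 = ±2.576
p-value = 0.0576
Decision: fail to reject H₀ at α = 0.01

Answer: z = -1.8988, fail to reject H₀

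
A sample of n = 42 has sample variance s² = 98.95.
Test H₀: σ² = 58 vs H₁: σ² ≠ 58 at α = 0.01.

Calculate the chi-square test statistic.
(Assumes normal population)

df = n - 1 = 41
χ² = (n-1)s²/σ₀² = 41×98.95/58 = 69.9474
Critical values: χ²_{0.995,41} = 21.421, χ²_{0.005,41} = 68.053
Rejection region: χ² < 21.421 or χ² > 68.053
Decision: reject H₀

Answer: χ² = 69.9474, reject H₀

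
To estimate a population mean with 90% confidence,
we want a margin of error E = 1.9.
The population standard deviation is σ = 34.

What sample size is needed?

Answer: n = 867

Derivation:
z_0.05 = 1.645
n = (z×σ/E)² = (1.645×34/1.9)²
n = 866.5277
Round up: n = 867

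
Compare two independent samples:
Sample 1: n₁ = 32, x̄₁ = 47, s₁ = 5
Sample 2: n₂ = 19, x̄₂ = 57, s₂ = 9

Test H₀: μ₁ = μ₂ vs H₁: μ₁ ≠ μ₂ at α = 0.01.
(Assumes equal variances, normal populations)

Pooled variance: s²_p = [31×5² + 18×9²]/(49) = 45.5714
s_p = 6.7507
SE = s_p×√(1/n₁ + 1/n₂) = 6.7507×√(1/32 + 1/19) = 1.9552
t = (x̄₁ - x̄₂)/SE = (47 - 57)/1.9552 = -5.1146
df = 49, t-critical = ±2.680
Decision: reject H₀

Answer: t = -5.1146, reject H₀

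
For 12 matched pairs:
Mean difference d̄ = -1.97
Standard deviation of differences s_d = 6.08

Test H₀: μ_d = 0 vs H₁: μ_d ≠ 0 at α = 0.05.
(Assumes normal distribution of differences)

Answer: t = -1.1224, fail to reject H₀

Derivation:
df = n - 1 = 11
SE = s_d/√n = 6.08/√12 = 1.7551
t = d̄/SE = -1.97/1.7551 = -1.1224
Critical value: t_{0.025,11} = ±2.201
p-value ≈ 0.2856
Decision: fail to reject H₀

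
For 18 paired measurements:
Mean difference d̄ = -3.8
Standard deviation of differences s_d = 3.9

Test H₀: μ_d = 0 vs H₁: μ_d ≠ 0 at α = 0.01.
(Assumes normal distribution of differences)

Answer: t = -4.1340, reject H₀

Derivation:
df = n - 1 = 17
SE = s_d/√n = 3.9/√18 = 0.9192
t = d̄/SE = -3.8/0.9192 = -4.1340
Critical value: t_{0.005,17} = ±2.898
p-value ≈ 0.0007
Decision: reject H₀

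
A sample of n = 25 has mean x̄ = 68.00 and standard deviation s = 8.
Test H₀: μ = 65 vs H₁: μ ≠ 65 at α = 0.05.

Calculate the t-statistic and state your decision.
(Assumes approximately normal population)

Answer: t = 1.8750, fail to reject H₀

Derivation:
df = n - 1 = 24
SE = s/√n = 8/√25 = 1.6000
t = (x̄ - μ₀)/SE = (68.00 - 65)/1.6000 = 1.8750
Critical value: t_{0.025,24} = ±2.064
p-value ≈ 0.0730
Decision: fail to reject H₀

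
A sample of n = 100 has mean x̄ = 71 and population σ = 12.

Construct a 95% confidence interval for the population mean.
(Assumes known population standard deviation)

Answer: (68.6480, 73.3520)

Derivation:
Confidence level: 95%, α = 0.05
z_0.025 = 1.960
SE = σ/√n = 12/√100 = 1.2000
Margin of error = 1.960 × 1.2000 = 2.3520
CI: x̄ ± margin = 71 ± 2.3520
CI: (68.6480, 73.3520)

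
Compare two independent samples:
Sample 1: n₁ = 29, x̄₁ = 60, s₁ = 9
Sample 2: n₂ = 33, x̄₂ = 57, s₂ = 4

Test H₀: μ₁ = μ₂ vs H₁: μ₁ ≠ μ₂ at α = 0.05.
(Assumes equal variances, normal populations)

Pooled variance: s²_p = [28×9² + 32×4²]/(60) = 46.3333
s_p = 6.8069
SE = s_p×√(1/n₁ + 1/n₂) = 6.8069×√(1/29 + 1/33) = 1.7326
t = (x̄₁ - x̄₂)/SE = (60 - 57)/1.7326 = 1.7315
df = 60, t-critical = ±2.000
Decision: fail to reject H₀

Answer: t = 1.7315, fail to reject H₀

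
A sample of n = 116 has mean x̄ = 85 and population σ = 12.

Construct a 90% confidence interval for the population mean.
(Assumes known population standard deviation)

Confidence level: 90%, α = 0.1
z_0.05 = 1.645
SE = σ/√n = 12/√116 = 1.1142
Margin of error = 1.645 × 1.1142 = 1.8329
CI: x̄ ± margin = 85 ± 1.8329
CI: (83.1671, 86.8329)

Answer: (83.1671, 86.8329)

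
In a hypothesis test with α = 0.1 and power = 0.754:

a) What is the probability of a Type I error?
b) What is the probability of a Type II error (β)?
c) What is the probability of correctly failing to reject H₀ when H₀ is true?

Answer: a) 0.1, b) 0.246, c) 0.9

Derivation:
a) Type I error probability = α = 0.1
b) Power = P(reject H₀ | H₁ true) = 1 - β = 0.754, so Type II error probability = β = 1 - Power = 0.246
c) P(fail to reject H₀ | H₀ true) = 1 - α = 0.9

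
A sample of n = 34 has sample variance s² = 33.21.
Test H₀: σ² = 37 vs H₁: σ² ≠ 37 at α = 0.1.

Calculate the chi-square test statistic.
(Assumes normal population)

df = n - 1 = 33
χ² = (n-1)s²/σ₀² = 33×33.21/37 = 29.6197
Critical values: χ²_{0.95,33} = 20.867, χ²_{0.05,33} = 47.400
Rejection region: χ² < 20.867 or χ² > 47.400
Decision: fail to reject H₀

Answer: χ² = 29.6197, fail to reject H₀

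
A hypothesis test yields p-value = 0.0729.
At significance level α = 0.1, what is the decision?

Compare p-value to α:
0.0729 < 0.1
Decision: reject H₀

Answer: reject H₀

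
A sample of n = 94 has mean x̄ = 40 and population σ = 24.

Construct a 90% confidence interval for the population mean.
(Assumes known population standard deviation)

Answer: (35.9280, 44.0720)

Derivation:
Confidence level: 90%, α = 0.1
z_0.05 = 1.645
SE = σ/√n = 24/√94 = 2.4754
Margin of error = 1.645 × 2.4754 = 4.0720
CI: x̄ ± margin = 40 ± 4.0720
CI: (35.9280, 44.0720)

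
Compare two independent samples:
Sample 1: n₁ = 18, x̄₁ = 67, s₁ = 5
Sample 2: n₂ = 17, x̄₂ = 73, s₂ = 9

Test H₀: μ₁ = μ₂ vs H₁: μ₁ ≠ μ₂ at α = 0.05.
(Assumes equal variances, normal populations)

Pooled variance: s²_p = [17×5² + 16×9²]/(33) = 52.1515
s_p = 7.2216
SE = s_p×√(1/n₁ + 1/n₂) = 7.2216×√(1/18 + 1/17) = 2.4423
t = (x̄₁ - x̄₂)/SE = (67 - 73)/2.4423 = -2.4567
df = 33, t-critical = ±2.035
Decision: reject H₀

Answer: t = -2.4567, reject H₀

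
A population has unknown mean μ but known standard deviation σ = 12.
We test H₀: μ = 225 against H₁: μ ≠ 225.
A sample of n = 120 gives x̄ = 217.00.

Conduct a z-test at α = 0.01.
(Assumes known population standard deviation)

Standard error: SE = σ/√n = 12/√120 = 1.0954
z-statistic: z = (x̄ - μ₀)/SE = (217.00 - 225)/1.0954 = -7.3033
Critical value: ±2.576
p-value < 0.0001
Decision: reject H₀

Answer: z = -7.3033, reject H₀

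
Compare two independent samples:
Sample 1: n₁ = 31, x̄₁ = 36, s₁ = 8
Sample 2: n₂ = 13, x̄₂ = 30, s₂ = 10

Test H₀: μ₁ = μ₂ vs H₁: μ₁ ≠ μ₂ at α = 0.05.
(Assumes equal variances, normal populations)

Pooled variance: s²_p = [30×8² + 12×10²]/(42) = 74.2857
s_p = 8.6189
SE = s_p×√(1/n₁ + 1/n₂) = 8.6189×√(1/31 + 1/13) = 2.8479
t = (x̄₁ - x̄₂)/SE = (36 - 30)/2.8479 = 2.1068
df = 42, t-critical = ±2.018
Decision: reject H₀

Answer: t = 2.1068, reject H₀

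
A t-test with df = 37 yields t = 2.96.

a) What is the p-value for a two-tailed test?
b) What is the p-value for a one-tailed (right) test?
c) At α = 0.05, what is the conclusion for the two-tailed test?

Answer: a) 0.0053, b) 0.0027, c) reject H₀

Derivation:
Using t-distribution with df = 37:
a) Two-tailed: p = 2×P(T > 2.96) = 0.0053
b) One-tailed: p = P(T > 2.96) = 0.0027
c) 0.0053 < 0.05, reject H₀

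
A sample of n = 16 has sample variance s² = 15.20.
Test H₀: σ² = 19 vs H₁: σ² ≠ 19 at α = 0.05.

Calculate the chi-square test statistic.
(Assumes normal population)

Answer: χ² = 12.0000, fail to reject H₀

Derivation:
df = n - 1 = 15
χ² = (n-1)s²/σ₀² = 15×15.20/19 = 12.0000
Critical values: χ²_{0.975,15} = 6.262, χ²_{0.025,15} = 27.488
Rejection region: χ² < 6.262 or χ² > 27.488
Decision: fail to reject H₀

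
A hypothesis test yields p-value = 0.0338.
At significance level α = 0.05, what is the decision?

Answer: reject H₀

Derivation:
Compare p-value to α:
0.0338 < 0.05
Decision: reject H₀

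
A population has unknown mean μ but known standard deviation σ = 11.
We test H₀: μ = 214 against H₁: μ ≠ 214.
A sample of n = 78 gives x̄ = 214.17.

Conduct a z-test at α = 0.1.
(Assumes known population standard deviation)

Standard error: SE = σ/√n = 11/√78 = 1.2455
z-statistic: z = (x̄ - μ₀)/SE = (214.17 - 214)/1.2455 = 0.1365
Critical value: ±1.645
p-value = 0.8914
Decision: fail to reject H₀

Answer: z = 0.1365, fail to reject H₀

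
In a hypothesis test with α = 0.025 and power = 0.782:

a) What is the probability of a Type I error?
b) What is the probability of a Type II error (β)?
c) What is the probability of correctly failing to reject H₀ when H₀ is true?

a) Type I error probability = α = 0.025
b) Power = P(reject H₀ | H₁ true) = 1 - β = 0.782, so Type II error probability = β = 1 - Power = 0.218
c) P(fail to reject H₀ | H₀ true) = 1 - α = 0.975

Answer: a) 0.025, b) 0.218, c) 0.975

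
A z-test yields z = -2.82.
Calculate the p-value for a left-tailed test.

Answer: p-value ≈ 0.0024

Derivation:
For z = -2.82:
p = P(Z < -2.82) = Φ(-2.82) = 0.0024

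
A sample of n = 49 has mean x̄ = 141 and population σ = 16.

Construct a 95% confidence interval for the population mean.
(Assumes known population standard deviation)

Answer: (136.5200, 145.4800)

Derivation:
Confidence level: 95%, α = 0.05
z_0.025 = 1.960
SE = σ/√n = 16/√49 = 2.2857
Margin of error = 1.960 × 2.2857 = 4.4800
CI: x̄ ± margin = 141 ± 4.4800
CI: (136.5200, 145.4800)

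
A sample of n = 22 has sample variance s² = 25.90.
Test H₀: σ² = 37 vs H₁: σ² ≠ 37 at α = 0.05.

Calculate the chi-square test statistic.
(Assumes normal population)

Answer: χ² = 14.7000, fail to reject H₀

Derivation:
df = n - 1 = 21
χ² = (n-1)s²/σ₀² = 21×25.90/37 = 14.7000
Critical values: χ²_{0.975,21} = 10.283, χ²_{0.025,21} = 35.479
Rejection region: χ² < 10.283 or χ² > 35.479
Decision: fail to reject H₀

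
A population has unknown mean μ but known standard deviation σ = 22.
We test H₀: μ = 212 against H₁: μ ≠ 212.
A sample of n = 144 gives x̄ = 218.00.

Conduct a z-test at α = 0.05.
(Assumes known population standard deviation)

Standard error: SE = σ/√n = 22/√144 = 1.8333
z-statistic: z = (x̄ - μ₀)/SE = (218.00 - 212)/1.8333 = 3.2728
Critical value: ±1.960
p-value = 0.0011
Decision: reject H₀

Answer: z = 3.2728, reject H₀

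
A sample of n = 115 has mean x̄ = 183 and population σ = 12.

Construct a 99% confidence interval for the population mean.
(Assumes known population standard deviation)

Answer: (180.1175, 185.8825)

Derivation:
Confidence level: 99%, α = 0.01
z_0.005 = 2.576
SE = σ/√n = 12/√115 = 1.1190
Margin of error = 2.576 × 1.1190 = 2.8825
CI: x̄ ± margin = 183 ± 2.8825
CI: (180.1175, 185.8825)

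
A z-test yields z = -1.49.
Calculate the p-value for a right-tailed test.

For z = -1.49:
p = P(Z > -1.49) = 1 - Φ(-1.49) = 0.9319

Answer: p-value ≈ 0.9319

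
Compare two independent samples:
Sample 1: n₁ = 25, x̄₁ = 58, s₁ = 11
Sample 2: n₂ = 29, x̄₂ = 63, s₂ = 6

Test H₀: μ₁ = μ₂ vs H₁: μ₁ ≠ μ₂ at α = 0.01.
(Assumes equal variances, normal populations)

Pooled variance: s²_p = [24×11² + 28×6²]/(52) = 75.2308
s_p = 8.6736
SE = s_p×√(1/n₁ + 1/n₂) = 8.6736×√(1/25 + 1/29) = 2.3672
t = (x̄₁ - x̄₂)/SE = (58 - 63)/2.3672 = -2.1122
df = 52, t-critical = ±2.674
Decision: fail to reject H₀

Answer: t = -2.1122, fail to reject H₀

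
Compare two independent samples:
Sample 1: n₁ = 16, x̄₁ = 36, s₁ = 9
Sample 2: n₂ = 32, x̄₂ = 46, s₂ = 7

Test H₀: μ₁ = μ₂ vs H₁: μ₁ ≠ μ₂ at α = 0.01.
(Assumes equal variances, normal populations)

Answer: t = -4.2364, reject H₀

Derivation:
Pooled variance: s²_p = [15×9² + 31×7²]/(46) = 59.4348
s_p = 7.7094
SE = s_p×√(1/n₁ + 1/n₂) = 7.7094×√(1/16 + 1/32) = 2.3605
t = (x̄₁ - x̄₂)/SE = (36 - 46)/2.3605 = -4.2364
df = 46, t-critical = ±2.687
Decision: reject H₀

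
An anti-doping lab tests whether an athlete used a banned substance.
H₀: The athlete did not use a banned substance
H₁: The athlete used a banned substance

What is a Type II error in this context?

Type I error: rejecting H₀ when it is actually true (false positive).
Type II error: failing to reject H₀ when H₁ is actually true (false negative).

Answer: Failing to detect doping in an athlete who used a banned substance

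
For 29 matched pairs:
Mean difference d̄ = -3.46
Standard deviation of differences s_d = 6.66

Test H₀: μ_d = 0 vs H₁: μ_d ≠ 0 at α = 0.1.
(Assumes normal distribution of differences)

df = n - 1 = 28
SE = s_d/√n = 6.66/√29 = 1.2367
t = d̄/SE = -3.46/1.2367 = -2.7978
Critical value: t_{0.05,28} = ±1.701
p-value ≈ 0.0092
Decision: reject H₀

Answer: t = -2.7978, reject H₀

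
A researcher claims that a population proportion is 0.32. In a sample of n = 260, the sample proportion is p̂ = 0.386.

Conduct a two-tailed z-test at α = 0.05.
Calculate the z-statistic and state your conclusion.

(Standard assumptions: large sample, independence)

H₀: p = 0.32, H₁: p ≠ 0.32
Standard error: SE = √(p₀(1-p₀)/n) = √(0.32×0.68/260) = 0.028930
z-statistic: z = (p̂ - p₀)/SE = (0.386 - 0.32)/0.028930 = 2.2814
Critical value: z_0.025 = ±1.960
p-value = 0.0225
Decision: reject H₀ at α = 0.05

Answer: z = 2.2814, reject H₀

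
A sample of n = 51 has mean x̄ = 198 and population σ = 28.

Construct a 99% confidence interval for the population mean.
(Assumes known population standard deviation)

Confidence level: 99%, α = 0.01
z_0.005 = 2.576
SE = σ/√n = 28/√51 = 3.9208
Margin of error = 2.576 × 3.9208 = 10.1000
CI: x̄ ± margin = 198 ± 10.1000
CI: (187.9000, 208.1000)

Answer: (187.9000, 208.1000)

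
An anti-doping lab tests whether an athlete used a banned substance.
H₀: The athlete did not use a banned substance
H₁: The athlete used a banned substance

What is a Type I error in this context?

Answer: Falsely accusing a clean athlete of doping

Derivation:
Type I error: rejecting H₀ when it is actually true (false positive).
Type II error: failing to reject H₀ when H₁ is actually true (false negative).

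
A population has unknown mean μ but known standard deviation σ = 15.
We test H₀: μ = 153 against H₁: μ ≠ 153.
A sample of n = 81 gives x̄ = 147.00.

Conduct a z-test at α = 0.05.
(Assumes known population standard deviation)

Answer: z = -3.5999, reject H₀

Derivation:
Standard error: SE = σ/√n = 15/√81 = 1.6667
z-statistic: z = (x̄ - μ₀)/SE = (147.00 - 153)/1.6667 = -3.5999
Critical value: ±1.960
p-value = 0.0003
Decision: reject H₀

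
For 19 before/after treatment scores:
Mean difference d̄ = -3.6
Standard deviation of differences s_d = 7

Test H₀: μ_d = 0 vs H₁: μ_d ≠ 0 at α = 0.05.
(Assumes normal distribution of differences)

df = n - 1 = 18
SE = s_d/√n = 7/√19 = 1.6059
t = d̄/SE = -3.6/1.6059 = -2.2417
Critical value: t_{0.025,18} = ±2.101
p-value ≈ 0.0378
Decision: reject H₀

Answer: t = -2.2417, reject H₀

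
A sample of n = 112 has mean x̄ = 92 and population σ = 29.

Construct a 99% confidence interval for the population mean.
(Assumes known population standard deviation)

Answer: (84.9412, 99.0588)

Derivation:
Confidence level: 99%, α = 0.01
z_0.005 = 2.576
SE = σ/√n = 29/√112 = 2.7402
Margin of error = 2.576 × 2.7402 = 7.0588
CI: x̄ ± margin = 92 ± 7.0588
CI: (84.9412, 99.0588)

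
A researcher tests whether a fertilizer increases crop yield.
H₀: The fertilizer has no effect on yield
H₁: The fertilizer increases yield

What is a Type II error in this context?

Answer: Failing to recommend an effective fertilizer

Derivation:
Type I error: rejecting H₀ when it is actually true (false positive).
Type II error: failing to reject H₀ when H₁ is actually true (false negative).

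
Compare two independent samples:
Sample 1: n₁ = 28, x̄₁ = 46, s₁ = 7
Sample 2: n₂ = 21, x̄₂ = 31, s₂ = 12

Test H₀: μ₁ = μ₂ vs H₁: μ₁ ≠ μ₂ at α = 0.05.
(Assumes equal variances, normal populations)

Answer: t = 5.4947, reject H₀

Derivation:
Pooled variance: s²_p = [27×7² + 20×12²]/(47) = 89.4255
s_p = 9.4565
SE = s_p×√(1/n₁ + 1/n₂) = 9.4565×√(1/28 + 1/21) = 2.7299
t = (x̄₁ - x̄₂)/SE = (46 - 31)/2.7299 = 5.4947
df = 47, t-critical = ±2.012
Decision: reject H₀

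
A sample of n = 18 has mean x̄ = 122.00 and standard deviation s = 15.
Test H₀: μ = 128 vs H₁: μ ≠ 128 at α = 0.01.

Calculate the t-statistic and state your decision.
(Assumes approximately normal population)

df = n - 1 = 17
SE = s/√n = 15/√18 = 3.5355
t = (x̄ - μ₀)/SE = (122.00 - 128)/3.5355 = -1.6971
Critical value: t_{0.005,17} = ±2.898
p-value ≈ 0.1079
Decision: fail to reject H₀

Answer: t = -1.6971, fail to reject H₀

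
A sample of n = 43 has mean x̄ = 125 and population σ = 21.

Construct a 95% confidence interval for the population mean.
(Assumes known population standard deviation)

Confidence level: 95%, α = 0.05
z_0.025 = 1.960
SE = σ/√n = 21/√43 = 3.2025
Margin of error = 1.960 × 3.2025 = 6.2769
CI: x̄ ± margin = 125 ± 6.2769
CI: (118.7231, 131.2769)

Answer: (118.7231, 131.2769)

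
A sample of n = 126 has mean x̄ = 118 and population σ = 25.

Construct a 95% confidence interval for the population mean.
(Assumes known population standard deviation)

Answer: (113.6347, 122.3653)

Derivation:
Confidence level: 95%, α = 0.05
z_0.025 = 1.960
SE = σ/√n = 25/√126 = 2.2272
Margin of error = 1.960 × 2.2272 = 4.3653
CI: x̄ ± margin = 118 ± 4.3653
CI: (113.6347, 122.3653)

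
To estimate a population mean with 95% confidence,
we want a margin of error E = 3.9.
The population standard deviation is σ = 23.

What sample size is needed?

Answer: n = 134

Derivation:
z_0.025 = 1.960
n = (z×σ/E)² = (1.960×23/3.9)²
n = 133.6099
Round up: n = 134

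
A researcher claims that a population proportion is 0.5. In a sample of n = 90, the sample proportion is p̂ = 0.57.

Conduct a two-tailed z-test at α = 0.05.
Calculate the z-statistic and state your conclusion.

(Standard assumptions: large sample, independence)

H₀: p = 0.5, H₁: p ≠ 0.5
Standard error: SE = √(p₀(1-p₀)/n) = √(0.5×0.5/90) = 0.052705
z-statistic: z = (p̂ - p₀)/SE = (0.57 - 0.5)/0.052705 = 1.3281
Critical value: z_0.025 = ±1.960
p-value = 0.1841
Decision: fail to reject H₀ at α = 0.05

Answer: z = 1.3281, fail to reject H₀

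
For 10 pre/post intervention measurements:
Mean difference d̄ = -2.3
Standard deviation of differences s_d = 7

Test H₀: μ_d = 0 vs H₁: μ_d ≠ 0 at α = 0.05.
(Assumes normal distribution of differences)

Answer: t = -1.0390, fail to reject H₀

Derivation:
df = n - 1 = 9
SE = s_d/√n = 7/√10 = 2.2136
t = d̄/SE = -2.3/2.2136 = -1.0390
Critical value: t_{0.025,9} = ±2.262
p-value ≈ 0.3259
Decision: fail to reject H₀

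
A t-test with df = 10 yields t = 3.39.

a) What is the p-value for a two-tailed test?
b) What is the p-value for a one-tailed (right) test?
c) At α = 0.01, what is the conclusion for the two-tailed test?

Answer: a) 0.0069, b) 0.0034, c) reject H₀

Derivation:
Using t-distribution with df = 10:
a) Two-tailed: p = 2×P(T > 3.39) = 0.0069
b) One-tailed: p = P(T > 3.39) = 0.0034
c) 0.0069 < 0.01, reject H₀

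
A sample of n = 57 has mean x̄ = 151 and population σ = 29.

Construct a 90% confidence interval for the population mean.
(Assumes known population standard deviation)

Answer: (144.6814, 157.3186)

Derivation:
Confidence level: 90%, α = 0.1
z_0.05 = 1.645
SE = σ/√n = 29/√57 = 3.8411
Margin of error = 1.645 × 3.8411 = 6.3186
CI: x̄ ± margin = 151 ± 6.3186
CI: (144.6814, 157.3186)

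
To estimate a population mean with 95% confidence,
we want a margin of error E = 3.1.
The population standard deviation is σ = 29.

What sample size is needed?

z_0.025 = 1.960
n = (z×σ/E)² = (1.960×29/3.1)²
n = 336.1900
Round up: n = 337

Answer: n = 337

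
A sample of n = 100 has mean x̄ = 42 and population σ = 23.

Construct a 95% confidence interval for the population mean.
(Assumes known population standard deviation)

Confidence level: 95%, α = 0.05
z_0.025 = 1.960
SE = σ/√n = 23/√100 = 2.3000
Margin of error = 1.960 × 2.3000 = 4.5080
CI: x̄ ± margin = 42 ± 4.5080
CI: (37.4920, 46.5080)

Answer: (37.4920, 46.5080)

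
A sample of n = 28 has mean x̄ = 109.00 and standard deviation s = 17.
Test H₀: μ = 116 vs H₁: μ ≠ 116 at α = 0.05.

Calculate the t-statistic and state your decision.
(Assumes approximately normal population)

df = n - 1 = 27
SE = s/√n = 17/√28 = 3.2127
t = (x̄ - μ₀)/SE = (109.00 - 116)/3.2127 = -2.1789
Critical value: t_{0.025,27} = ±2.052
p-value ≈ 0.0382
Decision: reject H₀

Answer: t = -2.1789, reject H₀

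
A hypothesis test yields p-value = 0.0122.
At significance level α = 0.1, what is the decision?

Answer: reject H₀

Derivation:
Compare p-value to α:
0.0122 < 0.1
Decision: reject H₀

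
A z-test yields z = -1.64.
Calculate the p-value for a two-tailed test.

Answer: p-value ≈ 0.1010

Derivation:
For z = -1.64:
p = 2×P(Z > |-1.64|) = 2×(1 - Φ(1.64)) = 0.1010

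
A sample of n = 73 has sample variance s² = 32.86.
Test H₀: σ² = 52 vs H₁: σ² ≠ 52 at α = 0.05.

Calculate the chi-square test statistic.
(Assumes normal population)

df = n - 1 = 72
χ² = (n-1)s²/σ₀² = 72×32.86/52 = 45.4985
Critical values: χ²_{0.975,72} = 50.428, χ²_{0.025,72} = 97.353
Rejection region: χ² < 50.428 or χ² > 97.353
Decision: reject H₀

Answer: χ² = 45.4985, reject H₀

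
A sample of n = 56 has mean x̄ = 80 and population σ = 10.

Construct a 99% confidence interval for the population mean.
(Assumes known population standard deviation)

Answer: (76.5577, 83.4423)

Derivation:
Confidence level: 99%, α = 0.01
z_0.005 = 2.576
SE = σ/√n = 10/√56 = 1.3363
Margin of error = 2.576 × 1.3363 = 3.4423
CI: x̄ ± margin = 80 ± 3.4423
CI: (76.5577, 83.4423)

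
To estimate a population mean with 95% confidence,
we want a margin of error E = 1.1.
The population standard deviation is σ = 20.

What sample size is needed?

Answer: n = 1270

Derivation:
z_0.025 = 1.960
n = (z×σ/E)² = (1.960×20/1.1)²
n = 1269.9504
Round up: n = 1270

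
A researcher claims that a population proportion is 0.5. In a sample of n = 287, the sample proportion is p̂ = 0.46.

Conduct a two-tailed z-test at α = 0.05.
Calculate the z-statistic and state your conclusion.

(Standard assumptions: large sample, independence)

H₀: p = 0.5, H₁: p ≠ 0.5
Standard error: SE = √(p₀(1-p₀)/n) = √(0.5×0.5/287) = 0.029514
z-statistic: z = (p̂ - p₀)/SE = (0.46 - 0.5)/0.029514 = -1.3553
Critical value: z_0.025 = ±1.960
p-value = 0.1753
Decision: fail to reject H₀ at α = 0.05

Answer: z = -1.3553, fail to reject H₀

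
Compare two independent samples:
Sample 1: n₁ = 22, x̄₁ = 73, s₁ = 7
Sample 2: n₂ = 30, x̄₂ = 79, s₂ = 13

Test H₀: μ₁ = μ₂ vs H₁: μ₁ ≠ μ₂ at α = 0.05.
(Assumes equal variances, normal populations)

Pooled variance: s²_p = [21×7² + 29×13²]/(50) = 118.6000
s_p = 10.8904
SE = s_p×√(1/n₁ + 1/n₂) = 10.8904×√(1/22 + 1/30) = 3.0568
t = (x̄₁ - x̄₂)/SE = (73 - 79)/3.0568 = -1.9628
df = 50, t-critical = ±2.009
Decision: fail to reject H₀

Answer: t = -1.9628, fail to reject H₀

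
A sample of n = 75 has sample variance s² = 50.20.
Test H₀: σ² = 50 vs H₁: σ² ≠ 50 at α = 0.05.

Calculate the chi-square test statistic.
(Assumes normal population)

df = n - 1 = 74
χ² = (n-1)s²/σ₀² = 74×50.20/50 = 74.2960
Critical values: χ²_{0.975,74} = 52.103, χ²_{0.025,74} = 99.678
Rejection region: χ² < 52.103 or χ² > 99.678
Decision: fail to reject H₀

Answer: χ² = 74.2960, fail to reject H₀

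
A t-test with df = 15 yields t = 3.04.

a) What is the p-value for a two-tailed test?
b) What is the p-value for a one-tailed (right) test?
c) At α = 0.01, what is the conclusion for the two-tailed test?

Answer: a) 0.0083, b) 0.0041, c) reject H₀

Derivation:
Using t-distribution with df = 15:
a) Two-tailed: p = 2×P(T > 3.04) = 0.0083
b) One-tailed: p = P(T > 3.04) = 0.0041
c) 0.0083 < 0.01, reject H₀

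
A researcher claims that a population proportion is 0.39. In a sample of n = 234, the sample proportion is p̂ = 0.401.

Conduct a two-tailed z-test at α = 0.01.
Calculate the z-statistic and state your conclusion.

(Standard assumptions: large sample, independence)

H₀: p = 0.39, H₁: p ≠ 0.39
Standard error: SE = √(p₀(1-p₀)/n) = √(0.39×0.61/234) = 0.031885
z-statistic: z = (p̂ - p₀)/SE = (0.401 - 0.39)/0.031885 = 0.3450
Critical value: z_0.005 = ±2.576
p-value = 0.7301
Decision: fail to reject H₀ at α = 0.01

Answer: z = 0.3450, fail to reject H₀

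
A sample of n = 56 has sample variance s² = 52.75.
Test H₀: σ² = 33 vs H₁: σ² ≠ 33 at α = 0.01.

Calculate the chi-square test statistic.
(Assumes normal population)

Answer: χ² = 87.9167, reject H₀

Derivation:
df = n - 1 = 55
χ² = (n-1)s²/σ₀² = 55×52.75/33 = 87.9167
Critical values: χ²_{0.995,55} = 31.735, χ²_{0.005,55} = 85.749
Rejection region: χ² < 31.735 or χ² > 85.749
Decision: reject H₀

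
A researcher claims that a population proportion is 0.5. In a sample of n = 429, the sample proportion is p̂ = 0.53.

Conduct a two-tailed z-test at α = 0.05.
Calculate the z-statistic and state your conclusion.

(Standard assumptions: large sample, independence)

Answer: z = 1.2428, fail to reject H₀

Derivation:
H₀: p = 0.5, H₁: p ≠ 0.5
Standard error: SE = √(p₀(1-p₀)/n) = √(0.5×0.5/429) = 0.024140
z-statistic: z = (p̂ - p₀)/SE = (0.53 - 0.5)/0.024140 = 1.2428
Critical value: z_0.025 = ±1.960
p-value = 0.2139
Decision: fail to reject H₀ at α = 0.05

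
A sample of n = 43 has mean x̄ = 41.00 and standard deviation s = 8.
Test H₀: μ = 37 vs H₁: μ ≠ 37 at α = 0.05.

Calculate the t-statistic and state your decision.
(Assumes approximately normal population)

Answer: t = 3.2787, reject H₀

Derivation:
df = n - 1 = 42
SE = s/√n = 8/√43 = 1.2200
t = (x̄ - μ₀)/SE = (41.00 - 37)/1.2200 = 3.2787
Critical value: t_{0.025,42} = ±2.018
p-value ≈ 0.0021
Decision: reject H₀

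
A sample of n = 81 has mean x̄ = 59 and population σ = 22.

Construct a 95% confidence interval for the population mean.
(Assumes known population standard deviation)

Answer: (54.2090, 63.7910)

Derivation:
Confidence level: 95%, α = 0.05
z_0.025 = 1.960
SE = σ/√n = 22/√81 = 2.4444
Margin of error = 1.960 × 2.4444 = 4.7910
CI: x̄ ± margin = 59 ± 4.7910
CI: (54.2090, 63.7910)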